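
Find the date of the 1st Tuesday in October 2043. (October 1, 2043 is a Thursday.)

October 6, 2043

October 2043 begins on a Thursday, so the first Tuesday is October 6 (5 days later).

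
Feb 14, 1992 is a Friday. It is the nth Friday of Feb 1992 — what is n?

Day 14 falls in week ⌈14/7⌉ of the month.
Days 1–7 hold the 1st Friday, 8–14 the 2nd, 15–21 the 3rd, 22–28 the 4th, 29–31 the 5th.
14 is in the range for the 2nd.

2nd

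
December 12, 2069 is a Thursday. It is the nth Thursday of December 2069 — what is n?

Day 12 falls in week ⌈12/7⌉ of the month.
Days 1–7 hold the 1st Thursday, 8–14 the 2nd, 15–21 the 3rd, 22–28 the 4th, 29–31 the 5th.
12 is in the range for the 2nd.

2nd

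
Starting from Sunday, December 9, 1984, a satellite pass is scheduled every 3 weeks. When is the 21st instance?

The 21st occurrence is 20 intervals after the first: 20 × 21 = 420 days after December 9, 1984.
December has 31 days — 22 days to the end of December leaves 398.
January has 31 days (367 left).
February has 28 days (339 left).
March has 31 days (308 left).
April has 30 days (278 left).
May has 31 days (247 left).
June has 30 days (217 left).
July has 31 days (186 left).
August has 31 days (155 left).
September has 30 days (125 left).
October has 31 days (94 left).
November has 30 days (64 left).
December has 31 days (33 left).
January has 31 days (2 left).
2 days into February → February 2, 1986.

February 2, 1986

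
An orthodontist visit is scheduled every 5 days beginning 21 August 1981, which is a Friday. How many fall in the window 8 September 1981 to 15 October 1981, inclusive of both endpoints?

Occurrences land 5·i days after 21 August 1981 for i = 0, 1, 2, …
8 September 1981 is 18 days after the start; 18 ÷ 5 = 3 remainder 3; since the remainder is 3, round up to i = 4. First occurrence in the window: #5 on 10 September 1981 (4×5 = 20 days in).
15 October 1981 is 55 days after the start; 55 ÷ 5 = 11 remainder 0. Last occurrence in the window: #12 on 15 October 1981.
Occurrences #5 through #12: 8 in total.

8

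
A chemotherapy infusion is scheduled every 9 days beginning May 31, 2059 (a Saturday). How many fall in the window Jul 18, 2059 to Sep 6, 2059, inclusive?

Occurrences land 9·i days after May 31, 2059 for i = 0, 1, 2, …
Jul 18, 2059 is 48 days after the start; 48 ÷ 9 = 5 remainder 3; since the remainder is 3, round up to i = 6. First occurrence in the window: #7 on Jul 24, 2059 (6×9 = 54 days in).
Sep 6, 2059 is 98 days after the start; 98 ÷ 9 = 10 remainder 8. Last occurrence in the window: #11 on Aug 29, 2059.
Occurrences #7 through #11: 5 in total.

5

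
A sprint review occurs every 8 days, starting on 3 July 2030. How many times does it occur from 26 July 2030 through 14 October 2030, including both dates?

Occurrences land 8·i days after 3 July 2030 for i = 0, 1, 2, …
26 July 2030 is 23 days after the start; 23 ÷ 8 = 2 remainder 7; since the remainder is 7, round up to i = 3. First occurrence in the window: #4 on 27 July 2030 (3×8 = 24 days in).
14 October 2030 is 103 days after the start; 103 ÷ 8 = 12 remainder 7. Last occurrence in the window: #13 on 7 October 2030.
Occurrences #4 through #13: 10 in total.

10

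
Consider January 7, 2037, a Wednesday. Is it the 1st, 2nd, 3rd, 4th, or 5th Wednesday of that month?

Day 7 falls in week ⌈7/7⌉ of the month.
Days 1–7 hold the 1st Wednesday, 8–14 the 2nd, 15–21 the 3rd, 22–28 the 4th, 29–31 the 5th.
7 is in the range for the 1st.

1st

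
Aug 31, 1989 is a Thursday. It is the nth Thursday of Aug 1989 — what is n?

5th

Day 31 falls in week ⌈31/7⌉ of the month.
Days 1–7 hold the 1st Thursday, 8–14 the 2nd, 15–21 the 3rd, 22–28 the 4th, 29–31 the 5th.
31 is in the range for the 5th.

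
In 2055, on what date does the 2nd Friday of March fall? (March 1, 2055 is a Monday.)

2055-03-12

March 2055 begins on a Monday, so the first Friday is March 5 (4 days later).
The 2nd Friday is 1 weeks later: 5 + 7 = 12.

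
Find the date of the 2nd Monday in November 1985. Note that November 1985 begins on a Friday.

November 1985 begins on a Friday, so the first Monday is November 4 (3 days later).
The 2nd Monday is 1 weeks later: 4 + 7 = 11.

November 11, 1985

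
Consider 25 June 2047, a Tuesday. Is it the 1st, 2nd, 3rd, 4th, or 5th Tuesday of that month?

4th

Day 25 falls in week ⌈25/7⌉ of the month.
Days 1–7 hold the 1st Tuesday, 8–14 the 2nd, 15–21 the 3rd, 22–28 the 4th, 29–31 the 5th.
25 is in the range for the 4th.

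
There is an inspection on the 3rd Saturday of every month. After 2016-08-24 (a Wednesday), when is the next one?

2016-09-17

August 2016 starts on a Monday; its first Saturday is the 6th, so the 3rd Saturday is the 20th — 2016-08-20.
That is not after 2016-08-24, so look at September 2016.
September 2016 starts on a Thursday; its first Saturday is the 3rd, so the 3rd Saturday is the 17th — 2016-09-17.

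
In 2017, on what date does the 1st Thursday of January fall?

January 2017 begins on a Sunday, so the first Thursday is January 5 (4 days later).

2017-01-05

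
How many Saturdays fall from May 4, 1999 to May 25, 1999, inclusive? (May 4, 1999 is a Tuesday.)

3

May 4, 1999 is a Tuesday; the first Saturday on or after it is May 8, 1999 (4 days later).
From May 8, 1999 to May 25, 1999 is 25 − 8 = 17 days.
17 ÷ 7 = 2 full weeks with remainder 3, so 2 more Saturdays after the first → 3.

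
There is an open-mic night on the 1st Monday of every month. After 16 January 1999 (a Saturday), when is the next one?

1 February 1999

January 1999 starts on a Friday, so its 1st Monday is 4 January 1999 (3 days in).
That is not after 16 January 1999, so look at February 1999.
February 1999 starts on a Monday, so its 1st Monday is 1 February 1999.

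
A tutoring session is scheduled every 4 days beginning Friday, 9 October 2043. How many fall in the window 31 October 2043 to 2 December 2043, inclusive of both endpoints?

8

Occurrences land 4·i days after 9 October 2043 for i = 0, 1, 2, …
31 October 2043 is 22 days after the start; 22 ÷ 4 = 5 remainder 2; since the remainder is 2, round up to i = 6. First occurrence in the window: #7 on 2 November 2043 (6×4 = 24 days in).
2 December 2043 is 54 days after the start; 54 ÷ 4 = 13 remainder 2. Last occurrence in the window: #14 on 30 November 2043.
Occurrences #7 through #14: 8 in total.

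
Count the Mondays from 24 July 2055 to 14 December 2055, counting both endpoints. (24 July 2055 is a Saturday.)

21

24 July 2055 is a Saturday; the first Monday on or after it is 26 July 2055 (2 days later).
From 26 July 2055 to 14 December 2055: 5 + 31 + 30 + 31 + 30 + 14 = 141 days (rest of July, August, September, October, November, December).
141 ÷ 7 = 20 full weeks with remainder 1, so 20 more Mondays after the first → 21.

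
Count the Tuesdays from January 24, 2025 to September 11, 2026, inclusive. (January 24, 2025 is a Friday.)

January 24, 2025 is a Friday; the first Tuesday on or after it is January 28, 2025 (4 days later).
From January 28, 2025 to September 11, 2026: 337 + 254 = 591 days (rest of 2025, to September 11, 2026 in 2026).
591 ÷ 7 = 84 full weeks with remainder 3, so 84 more Tuesdays after the first → 85.

85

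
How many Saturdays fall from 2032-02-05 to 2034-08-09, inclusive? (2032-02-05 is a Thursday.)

2032-02-05 is a Thursday; the first Saturday on or after it is 2032-02-07 (2 days later).
From 2032-02-07 to 2034-08-09: 328 + 365 + 221 = 914 days (rest of 2032, 2033, to 2034-08-09 in 2034).
914 ÷ 7 = 130 full weeks with remainder 4, so 130 more Saturdays after the first → 131.

131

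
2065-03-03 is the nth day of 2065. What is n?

Days in months before March: 31 + 28 = 59.
Plus 3 days into March → day 62.

62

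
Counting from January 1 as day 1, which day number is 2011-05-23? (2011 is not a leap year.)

143

Days in months before May: 31 + 28 + 31 + 30 = 120.
Plus 23 days into May → day 143.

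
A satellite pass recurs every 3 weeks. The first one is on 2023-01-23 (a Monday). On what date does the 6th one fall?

2023-05-08

The 6th occurrence is 5 intervals after the first: 5 × 21 = 105 days after 2023-01-23.
January has 31 days — 8 days to the end of January leaves 97.
February has 28 days (69 left).
March has 31 days (38 left).
April has 30 days (8 left).
8 days into May → 2023-05-08.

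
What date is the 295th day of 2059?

Oct 22, 2059

Jan has 31 days (295 − 31 = 264 remain).
Feb has 28 days (264 − 28 = 236 remain).
Mar has 31 days (236 − 31 = 205 remain).
Apr has 30 days (205 − 30 = 175 remain).
May has 31 days (175 − 31 = 144 remain).
Jun has 30 days (144 − 30 = 114 remain).
Jul has 31 days (114 − 31 = 83 remain).
Aug has 31 days (83 − 31 = 52 remain).
Sep has 30 days (52 − 30 = 22 remain).
22 into Oct → Oct 22.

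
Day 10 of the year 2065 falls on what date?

January 10, 2065

10 into January → January 10.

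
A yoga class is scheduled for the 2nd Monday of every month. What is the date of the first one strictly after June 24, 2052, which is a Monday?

July 8, 2052

June 2052 starts on a Saturday; its first Monday is the 3rd, so the 2nd Monday is the 10th — June 10, 2052.
That is not after June 24, 2052, so look at July 2052.
July 2052 starts on a Monday; its first Monday is the 1st, so the 2nd Monday is the 8th — July 8, 2052.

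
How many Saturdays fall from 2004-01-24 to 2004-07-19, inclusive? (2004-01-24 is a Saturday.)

2004-01-24 is a Saturday; the first Saturday on or after it is 2004-01-24.
From 2004-01-24 to 2004-07-19: 7 + 29 + 31 + 30 + 31 + 30 + 19 = 177 days (rest of January, February, March, April, May, June, July).
177 ÷ 7 = 25 full weeks with remainder 2, so 25 more Saturdays after the first → 26.

26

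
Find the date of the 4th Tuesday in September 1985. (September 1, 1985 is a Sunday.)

September 1985 begins on a Sunday, so the first Tuesday is September 3 (2 days later).
The 4th Tuesday is 3 weeks later: 3 + 21 = 24.

1985-09-24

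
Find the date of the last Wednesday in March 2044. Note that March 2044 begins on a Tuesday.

March 2044 begins on a Tuesday, so the first Wednesday is March 2 (1 day later).
March 2044 has 31 days. Adding weeks: 2, 9, 16, 23, 30 — the last one ≤ 31 is the 30th.

March 30, 2044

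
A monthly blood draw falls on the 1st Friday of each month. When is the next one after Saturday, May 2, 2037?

Jun 5, 2037

May 2037 starts on a Friday, so its 1st Friday is May 1, 2037.
That is not after May 2, 2037, so look at Jun 2037.
Jun 2037 starts on a Monday, so its 1st Friday is Jun 5, 2037 (4 days in).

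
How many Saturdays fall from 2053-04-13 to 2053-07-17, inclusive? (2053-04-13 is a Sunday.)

13

2053-04-13 is a Sunday; the first Saturday on or after it is 2053-04-19 (6 days later).
From 2053-04-19 to 2053-07-17: 11 + 31 + 30 + 17 = 89 days (rest of April, May, June, July).
89 ÷ 7 = 12 full weeks with remainder 5, so 12 more Saturdays after the first → 13.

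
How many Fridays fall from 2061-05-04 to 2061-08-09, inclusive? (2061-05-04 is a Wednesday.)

14

2061-05-04 is a Wednesday; the first Friday on or after it is 2061-05-06 (2 days later).
From 2061-05-06 to 2061-08-09: 25 + 30 + 31 + 9 = 95 days (rest of May, June, July, August).
95 ÷ 7 = 13 full weeks with remainder 4, so 13 more Fridays after the first → 14.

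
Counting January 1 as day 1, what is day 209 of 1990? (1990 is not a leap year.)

January has 31 days (209 − 31 = 178 remain).
February has 28 days (178 − 28 = 150 remain).
March has 31 days (150 − 31 = 119 remain).
April has 30 days (119 − 30 = 89 remain).
May has 31 days (89 − 31 = 58 remain).
June has 30 days (58 − 30 = 28 remain).
28 into July → July 28.

1990-07-28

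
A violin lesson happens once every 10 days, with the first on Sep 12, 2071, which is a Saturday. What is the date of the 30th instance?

Jun 28, 2072

The 30th occurrence is 29 intervals after the first: 29 × 10 = 290 days after Sep 12, 2071.
Sep has 30 days — 18 days to the end of Sep leaves 272.
Oct has 31 days (241 left).
Nov has 30 days (211 left).
Dec has 31 days (180 left).
Jan has 31 days (149 left).
Feb has 29 days (120 left).
Mar has 31 days (89 left).
Apr has 30 days (59 left).
May has 31 days (28 left).
28 days into Jun → Jun 28, 2072.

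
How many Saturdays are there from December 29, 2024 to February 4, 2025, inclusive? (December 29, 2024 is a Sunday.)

5

December 29, 2024 is a Sunday; the first Saturday on or after it is January 4, 2025 (6 days later).
From January 4, 2025 to February 4, 2025: 27 + 4 = 31 days (rest of January, February).
31 ÷ 7 = 4 full weeks with remainder 3, so 4 more Saturdays after the first → 5.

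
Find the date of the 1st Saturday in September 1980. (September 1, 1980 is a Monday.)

6 September 1980

September 1980 begins on a Monday, so the first Saturday is September 6 (5 days later).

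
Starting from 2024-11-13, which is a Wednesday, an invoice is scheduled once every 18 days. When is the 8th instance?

The 8th occurrence is 7 intervals after the first: 7 × 18 = 126 days after 2024-11-13.
November has 30 days — 17 days to the end of November leaves 109.
December has 31 days (78 left).
January has 31 days (47 left).
February has 28 days (19 left).
19 days into March → 2025-03-19.

2025-03-19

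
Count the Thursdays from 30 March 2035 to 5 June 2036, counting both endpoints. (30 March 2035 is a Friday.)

30 March 2035 is a Friday; the first Thursday on or after it is 5 April 2035 (6 days later).
From 5 April 2035 to 5 June 2036: 270 + 157 = 427 days (rest of 2035, to 5 June 2036 in 2036).
427 ÷ 7 = 61 full weeks with remainder 0, so 61 more Thursdays after the first → 62.

62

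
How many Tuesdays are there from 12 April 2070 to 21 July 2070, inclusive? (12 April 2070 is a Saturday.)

12 April 2070 is a Saturday; the first Tuesday on or after it is 15 April 2070 (3 days later).
From 15 April 2070 to 21 July 2070: 15 + 31 + 30 + 21 = 97 days (rest of April, May, June, July).
97 ÷ 7 = 13 full weeks with remainder 6, so 13 more Tuesdays after the first → 14.

14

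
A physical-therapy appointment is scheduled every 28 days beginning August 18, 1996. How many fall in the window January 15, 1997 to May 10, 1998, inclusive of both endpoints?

17

Occurrences land 28·i days after August 18, 1996 for i = 0, 1, 2, …
January 15, 1997 is 150 days after the start; 150 ÷ 28 = 5 remainder 10; since the remainder is 10, round up to i = 6. First occurrence in the window: #7 on February 2, 1997 (6×28 = 168 days in).
May 10, 1998 is 630 days after the start; 630 ÷ 28 = 22 remainder 14. Last occurrence in the window: #23 on April 26, 1998.
Occurrences #7 through #23: 17 in total.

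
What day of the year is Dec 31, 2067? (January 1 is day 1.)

365

Days in months before Dec: 31 + 28 + 31 + 30 + 31 + 30 + 31 + 31 + 30 + 31 + 30 = 334.
Plus 31 days into Dec → day 365.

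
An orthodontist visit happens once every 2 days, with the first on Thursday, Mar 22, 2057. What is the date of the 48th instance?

Jun 24, 2057

The 48th occurrence is 47 intervals after the first: 47 × 2 = 94 days after Mar 22, 2057.
Mar has 31 days — 9 days to the end of Mar leaves 85.
Apr has 30 days (55 left).
May has 31 days (24 left).
24 days into Jun → Jun 24, 2057.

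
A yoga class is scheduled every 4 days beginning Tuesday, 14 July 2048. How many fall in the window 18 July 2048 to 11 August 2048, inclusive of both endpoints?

7

Occurrences land 4·i days after 14 July 2048 for i = 0, 1, 2, …
18 July 2048 is 4 days after the start; 4 ÷ 4 = 1 remainder 0. First occurrence in the window: #2 on 18 July 2048 (1×4 = 4 days in).
11 August 2048 is 28 days after the start; 28 ÷ 4 = 7 remainder 0. Last occurrence in the window: #8 on 11 August 2048.
Occurrences #2 through #8: 7 in total.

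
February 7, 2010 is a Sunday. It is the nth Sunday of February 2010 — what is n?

1st

Day 7 falls in week ⌈7/7⌉ of the month.
Days 1–7 hold the 1st Sunday, 8–14 the 2nd, 15–21 the 3rd, 22–28 the 4th, 29–31 the 5th.
7 is in the range for the 1st.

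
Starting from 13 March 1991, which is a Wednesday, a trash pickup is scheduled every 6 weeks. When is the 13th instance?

The 13th occurrence is 12 intervals after the first: 12 × 42 = 504 days after 13 March 1991.
March has 31 days — 18 days to the end of March leaves 486.
From end of March to end of 1991 is 275 days (211 left).
January has 31 days (180 left).
February has 29 days (151 left).
March has 31 days (120 left).
April has 30 days (90 left).
May has 31 days (59 left).
June has 30 days (29 left).
29 days into July → 29 July 1992.

29 July 1992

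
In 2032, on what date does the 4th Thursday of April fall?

The first Thursday of April 2032 is April 1.
The 4th Thursday is 3 weeks later: 1 + 21 = 22.

April 22, 2032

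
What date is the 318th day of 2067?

2067-11-14

January has 31 days (318 − 31 = 287 remain).
February has 28 days (287 − 28 = 259 remain).
March has 31 days (259 − 31 = 228 remain).
April has 30 days (228 − 30 = 198 remain).
May has 31 days (198 − 31 = 167 remain).
June has 30 days (167 − 30 = 137 remain).
July has 31 days (137 − 31 = 106 remain).
August has 31 days (106 − 31 = 75 remain).
September has 30 days (75 − 30 = 45 remain).
October has 31 days (45 − 31 = 14 remain).
14 into November → November 14.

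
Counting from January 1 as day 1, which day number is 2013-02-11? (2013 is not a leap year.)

Days in months before February: 31 = 31.
Plus 11 days into February → day 42.

42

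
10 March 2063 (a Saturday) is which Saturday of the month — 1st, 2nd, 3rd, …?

Day 10 falls in week ⌈10/7⌉ of the month.
Days 1–7 hold the 1st Saturday, 8–14 the 2nd, 15–21 the 3rd, 22–28 the 4th, 29–31 the 5th.
10 is in the range for the 2nd.

2nd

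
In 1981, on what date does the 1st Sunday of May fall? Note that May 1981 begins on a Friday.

1981-05-03

May 1981 begins on a Friday, so the first Sunday is May 3 (2 days later).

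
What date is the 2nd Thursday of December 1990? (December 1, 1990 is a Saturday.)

December 1990 begins on a Saturday, so the first Thursday is December 6 (5 days later).
The 2nd Thursday is 1 weeks later: 6 + 7 = 13.

December 13, 1990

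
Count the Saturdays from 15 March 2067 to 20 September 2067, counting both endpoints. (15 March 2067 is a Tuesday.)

15 March 2067 is a Tuesday; the first Saturday on or after it is 19 March 2067 (4 days later).
From 19 March 2067 to 20 September 2067: 12 + 30 + 31 + 30 + 31 + 31 + 20 = 185 days (rest of March, April, May, June, July, August, September).
185 ÷ 7 = 26 full weeks with remainder 3, so 26 more Saturdays after the first → 27.

27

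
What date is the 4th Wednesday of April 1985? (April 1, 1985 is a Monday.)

24 April 1985

April 1985 begins on a Monday, so the first Wednesday is April 3 (2 days later).
The 4th Wednesday is 3 weeks later: 3 + 21 = 24.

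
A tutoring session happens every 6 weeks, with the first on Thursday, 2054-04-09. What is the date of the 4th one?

2054-08-13

The 4th occurrence is 3 intervals after the first: 3 × 42 = 126 days after 2054-04-09.
April has 30 days — 21 days to the end of April leaves 105.
May has 31 days (74 left).
June has 30 days (44 left).
July has 31 days (13 left).
13 days into August → 2054-08-13.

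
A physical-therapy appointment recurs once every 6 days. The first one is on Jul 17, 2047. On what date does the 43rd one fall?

The 43rd occurrence is 42 intervals after the first: 42 × 6 = 252 days after Jul 17, 2047.
Jul has 31 days — 14 days to the end of Jul leaves 238.
Aug has 31 days (207 left).
Sep has 30 days (177 left).
Oct has 31 days (146 left).
Nov has 30 days (116 left).
Dec has 31 days (85 left).
Jan has 31 days (54 left).
Feb has 29 days (25 left).
25 days into Mar → Mar 25, 2048.

Mar 25, 2048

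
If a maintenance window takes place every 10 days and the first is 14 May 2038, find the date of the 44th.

The 44th occurrence is 43 intervals after the first: 43 × 10 = 430 days after 14 May 2038.
May has 31 days — 17 days to the end of May leaves 413.
From end of May to end of 2038 is 214 days (199 left).
January has 31 days (168 left).
February has 28 days (140 left).
March has 31 days (109 left).
April has 30 days (79 left).
May has 31 days (48 left).
June has 30 days (18 left).
18 days into July → 18 July 2039.

18 July 2039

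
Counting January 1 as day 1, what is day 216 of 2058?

January has 31 days (216 − 31 = 185 remain).
February has 28 days (185 − 28 = 157 remain).
March has 31 days (157 − 31 = 126 remain).
April has 30 days (126 − 30 = 96 remain).
May has 31 days (96 − 31 = 65 remain).
June has 30 days (65 − 30 = 35 remain).
July has 31 days (35 − 31 = 4 remain).
4 into August → August 4.

4 August 2058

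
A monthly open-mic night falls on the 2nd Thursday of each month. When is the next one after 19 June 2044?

14 July 2044

June 2044 starts on a Wednesday; its first Thursday is the 2nd, so the 2nd Thursday is the 9th — 9 June 2044.
That is not after 19 June 2044, so look at July 2044.
July 2044 starts on a Friday; its first Thursday is the 7th, so the 2nd Thursday is the 14th — 14 July 2044.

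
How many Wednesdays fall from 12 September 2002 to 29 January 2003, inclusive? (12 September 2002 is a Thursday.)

20

12 September 2002 is a Thursday; the first Wednesday on or after it is 18 September 2002 (6 days later).
From 18 September 2002 to 29 January 2003: 12 + 31 + 30 + 31 + 29 = 133 days (rest of September, October, November, December, January).
133 ÷ 7 = 19 full weeks with remainder 0, so 19 more Wednesdays after the first → 20.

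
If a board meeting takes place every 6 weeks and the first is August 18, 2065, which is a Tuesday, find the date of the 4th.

The 4th occurrence is 3 intervals after the first: 3 × 42 = 126 days after August 18, 2065.
August has 31 days — 13 days to the end of August leaves 113.
September has 30 days (83 left).
October has 31 days (52 left).
November has 30 days (22 left).
22 days into December → December 22, 2065.

December 22, 2065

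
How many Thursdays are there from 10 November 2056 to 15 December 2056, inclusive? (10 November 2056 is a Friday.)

10 November 2056 is a Friday; the first Thursday on or after it is 16 November 2056 (6 days later).
From 16 November 2056 to 15 December 2056: 14 + 15 = 29 days (rest of November, December).
29 ÷ 7 = 4 full weeks with remainder 1, so 4 more Thursdays after the first → 5.

5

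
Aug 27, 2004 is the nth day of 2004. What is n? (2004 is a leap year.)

240

Days in months before Aug: 31 + 29 + 31 + 30 + 31 + 30 + 31 = 213.
Plus 27 days into Aug → day 240.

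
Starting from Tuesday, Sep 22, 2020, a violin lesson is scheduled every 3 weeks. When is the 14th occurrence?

Jun 22, 2021

The 14th occurrence is 13 intervals after the first: 13 × 21 = 273 days after Sep 22, 2020.
Sep has 30 days — 8 days to the end of Sep leaves 265.
Oct has 31 days (234 left).
Nov has 30 days (204 left).
Dec has 31 days (173 left).
Jan has 31 days (142 left).
Feb has 28 days (114 left).
Mar has 31 days (83 left).
Apr has 30 days (53 left).
May has 31 days (22 left).
22 days into Jun → Jun 22, 2021.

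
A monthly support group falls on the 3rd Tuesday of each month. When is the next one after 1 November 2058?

November 2058 starts on a Friday; its first Tuesday is the 5th, so the 3rd Tuesday is the 19th — 19 November 2058.
19 November 2058 is after 1 November 2058, so that is the next one.

19 November 2058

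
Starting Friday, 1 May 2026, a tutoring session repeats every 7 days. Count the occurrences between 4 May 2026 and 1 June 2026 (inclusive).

Occurrences land 7·i days after 1 May 2026 for i = 0, 1, 2, …
4 May 2026 is 3 days after the start; 3 ÷ 7 = 0 remainder 3; since the remainder is 3, round up to i = 1. First occurrence in the window: #2 on 8 May 2026 (1×7 = 7 days in).
1 June 2026 is 31 days after the start; 31 ÷ 7 = 4 remainder 3. Last occurrence in the window: #5 on 29 May 2026.
Occurrences #2 through #5: 4 in total.

4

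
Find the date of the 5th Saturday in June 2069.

29 June 2069

June 2069 begins on a Saturday, so the first Saturday is June 1.
The 5th Saturday is 4 weeks later: 1 + 28 = 29.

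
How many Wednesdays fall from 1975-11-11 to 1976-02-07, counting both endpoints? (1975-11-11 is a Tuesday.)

13

1975-11-11 is a Tuesday; the first Wednesday on or after it is 1975-11-12 (1 day later).
From 1975-11-12 to 1976-02-07: 18 + 31 + 31 + 7 = 87 days (rest of November, December, January, February).
87 ÷ 7 = 12 full weeks with remainder 3, so 12 more Wednesdays after the first → 13.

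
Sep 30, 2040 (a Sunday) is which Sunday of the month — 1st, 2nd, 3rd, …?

Day 30 falls in week ⌈30/7⌉ of the month.
Days 1–7 hold the 1st Sunday, 8–14 the 2nd, 15–21 the 3rd, 22–28 the 4th, 29–31 the 5th.
30 is in the range for the 5th.

5th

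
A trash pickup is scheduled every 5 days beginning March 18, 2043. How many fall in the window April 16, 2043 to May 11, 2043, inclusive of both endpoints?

Occurrences land 5·i days after March 18, 2043 for i = 0, 1, 2, …
April 16, 2043 is 29 days after the start; 29 ÷ 5 = 5 remainder 4; since the remainder is 4, round up to i = 6. First occurrence in the window: #7 on April 17, 2043 (6×5 = 30 days in).
May 11, 2043 is 54 days after the start; 54 ÷ 5 = 10 remainder 4. Last occurrence in the window: #11 on May 7, 2043.
Occurrences #7 through #11: 5 in total.

5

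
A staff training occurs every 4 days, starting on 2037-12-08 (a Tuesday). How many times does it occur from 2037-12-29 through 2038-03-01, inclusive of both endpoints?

15

Occurrences land 4·i days after 2037-12-08 for i = 0, 1, 2, …
2037-12-29 is 21 days after the start; 21 ÷ 4 = 5 remainder 1; since the remainder is 1, round up to i = 6. First occurrence in the window: #7 on 2038-01-01 (6×4 = 24 days in).
2038-03-01 is 83 days after the start; 83 ÷ 4 = 20 remainder 3. Last occurrence in the window: #21 on 2038-02-26.
Occurrences #7 through #21: 15 in total.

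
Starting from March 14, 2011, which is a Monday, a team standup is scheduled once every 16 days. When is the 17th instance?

November 25, 2011

The 17th occurrence is 16 intervals after the first: 16 × 16 = 256 days after March 14, 2011.
March has 31 days — 17 days to the end of March leaves 239.
April has 30 days (209 left).
May has 31 days (178 left).
June has 30 days (148 left).
July has 31 days (117 left).
August has 31 days (86 left).
September has 30 days (56 left).
October has 31 days (25 left).
25 days into November → November 25, 2011.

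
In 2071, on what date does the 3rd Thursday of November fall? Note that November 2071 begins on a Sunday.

November 2071 begins on a Sunday, so the first Thursday is November 5 (4 days later).
The 3rd Thursday is 2 weeks later: 5 + 14 = 19.

2071-11-19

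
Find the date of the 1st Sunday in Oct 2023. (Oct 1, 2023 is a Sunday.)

Oct 2023 begins on a Sunday, so the first Sunday is Oct 1.

Oct 1, 2023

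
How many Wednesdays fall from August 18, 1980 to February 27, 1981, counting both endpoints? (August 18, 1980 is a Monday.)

August 18, 1980 is a Monday; the first Wednesday on or after it is August 20, 1980 (2 days later).
From August 20, 1980 to February 27, 1981: 11 + 30 + 31 + 30 + 31 + 31 + 27 = 191 days (rest of August, September, October, November, December, January, February).
191 ÷ 7 = 27 full weeks with remainder 2, so 27 more Wednesdays after the first → 28.

28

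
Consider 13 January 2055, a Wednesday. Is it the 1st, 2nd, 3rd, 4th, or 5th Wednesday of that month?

2nd

Day 13 falls in week ⌈13/7⌉ of the month.
Days 1–7 hold the 1st Wednesday, 8–14 the 2nd, 15–21 the 3rd, 22–28 the 4th, 29–31 the 5th.
13 is in the range for the 2nd.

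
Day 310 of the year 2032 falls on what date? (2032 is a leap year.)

January has 31 days (310 − 31 = 279 remain).
February has 29 days (279 − 29 = 250 remain).
March has 31 days (250 − 31 = 219 remain).
April has 30 days (219 − 30 = 189 remain).
May has 31 days (189 − 31 = 158 remain).
June has 30 days (158 − 30 = 128 remain).
July has 31 days (128 − 31 = 97 remain).
August has 31 days (97 − 31 = 66 remain).
September has 30 days (66 − 30 = 36 remain).
October has 31 days (36 − 31 = 5 remain).
5 into November → November 5.

2032-11-05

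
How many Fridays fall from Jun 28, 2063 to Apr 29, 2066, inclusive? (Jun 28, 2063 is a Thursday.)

148

Jun 28, 2063 is a Thursday; the first Friday on or after it is Jun 29, 2063 (1 day later).
From Jun 29, 2063 to Apr 29, 2066: 185 + 366 + 365 + 119 = 1035 days (rest of 2063, 2064, 2065, to Apr 29, 2066 in 2066).
1035 ÷ 7 = 147 full weeks with remainder 6, so 147 more Fridays after the first → 148.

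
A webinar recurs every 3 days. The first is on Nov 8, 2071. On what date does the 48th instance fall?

Mar 28, 2072

The 48th occurrence is 47 intervals after the first: 47 × 3 = 141 days after Nov 8, 2071.
Nov has 30 days — 22 days to the end of Nov leaves 119.
Dec has 31 days (88 left).
Jan has 31 days (57 left).
Feb has 29 days (28 left).
28 days into Mar → Mar 28, 2072.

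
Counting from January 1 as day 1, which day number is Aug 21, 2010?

Days in months before Aug: 31 + 28 + 31 + 30 + 31 + 30 + 31 = 212.
Plus 21 days into Aug → day 233.

233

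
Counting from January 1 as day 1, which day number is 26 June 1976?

Days in months before June: 31 + 29 + 31 + 30 + 31 = 152.
Plus 26 days into June → day 178.

178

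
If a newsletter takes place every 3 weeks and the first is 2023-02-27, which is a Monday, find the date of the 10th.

The 10th occurrence is 9 intervals after the first: 9 × 21 = 189 days after 2023-02-27.
February has 28 days — 1 day to the end of February leaves 188.
March has 31 days (157 left).
April has 30 days (127 left).
May has 31 days (96 left).
June has 30 days (66 left).
July has 31 days (35 left).
August has 31 days (4 left).
4 days into September → 2023-09-04.

2023-09-04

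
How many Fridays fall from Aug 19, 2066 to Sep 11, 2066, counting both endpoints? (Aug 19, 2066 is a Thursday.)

Aug 19, 2066 is a Thursday; the first Friday on or after it is Aug 20, 2066 (1 day later).
From Aug 20, 2066 to Sep 11, 2066: 11 + 11 = 22 days (rest of Aug, Sep).
22 ÷ 7 = 3 full weeks with remainder 1, so 3 more Fridays after the first → 4.

4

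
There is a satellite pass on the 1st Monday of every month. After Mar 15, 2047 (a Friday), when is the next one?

Apr 1, 2047

Mar 2047 starts on a Friday, so its 1st Monday is Mar 4, 2047 (3 days in).
That is not after Mar 15, 2047, so look at Apr 2047.
Apr 2047 starts on a Monday, so its 1st Monday is Apr 1, 2047.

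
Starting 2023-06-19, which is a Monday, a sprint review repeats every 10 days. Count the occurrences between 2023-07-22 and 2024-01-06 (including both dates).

Occurrences land 10·i days after 2023-06-19 for i = 0, 1, 2, …
2023-07-22 is 33 days after the start; 33 ÷ 10 = 3 remainder 3; since the remainder is 3, round up to i = 4. First occurrence in the window: #5 on 2023-07-29 (4×10 = 40 days in).
2024-01-06 is 201 days after the start; 201 ÷ 10 = 20 remainder 1. Last occurrence in the window: #21 on 2024-01-05.
Occurrences #5 through #21: 17 in total.

17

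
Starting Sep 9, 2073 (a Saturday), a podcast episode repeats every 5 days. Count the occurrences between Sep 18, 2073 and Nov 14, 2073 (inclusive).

12

Occurrences land 5·i days after Sep 9, 2073 for i = 0, 1, 2, …
Sep 18, 2073 is 9 days after the start; 9 ÷ 5 = 1 remainder 4; since the remainder is 4, round up to i = 2. First occurrence in the window: #3 on Sep 19, 2073 (2×5 = 10 days in).
Nov 14, 2073 is 66 days after the start; 66 ÷ 5 = 13 remainder 1. Last occurrence in the window: #14 on Nov 13, 2073.
Occurrences #3 through #14: 12 in total.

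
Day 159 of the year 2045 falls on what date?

Jan has 31 days (159 − 31 = 128 remain).
Feb has 28 days (128 − 28 = 100 remain).
Mar has 31 days (100 − 31 = 69 remain).
Apr has 30 days (69 − 30 = 39 remain).
May has 31 days (39 − 31 = 8 remain).
8 into Jun → Jun 8.

Jun 8, 2045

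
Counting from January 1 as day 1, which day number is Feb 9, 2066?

Days in months before Feb: 31 = 31.
Plus 9 days into Feb → day 40.

40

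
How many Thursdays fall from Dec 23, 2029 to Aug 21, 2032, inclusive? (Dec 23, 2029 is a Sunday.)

139

Dec 23, 2029 is a Sunday; the first Thursday on or after it is Dec 27, 2029 (4 days later).
From Dec 27, 2029 to Aug 21, 2032: 4 + 365 + 365 + 234 = 968 days (rest of 2029, 2030, 2031, to Aug 21, 2032 in 2032).
968 ÷ 7 = 138 full weeks with remainder 2, so 138 more Thursdays after the first → 139.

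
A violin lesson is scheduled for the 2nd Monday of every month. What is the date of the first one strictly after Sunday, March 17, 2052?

April 8, 2052

March 2052 starts on a Friday; its first Monday is the 4th, so the 2nd Monday is the 11th — March 11, 2052.
That is not after March 17, 2052, so look at April 2052.
April 2052 starts on a Monday; its first Monday is the 1st, so the 2nd Monday is the 8th — April 8, 2052.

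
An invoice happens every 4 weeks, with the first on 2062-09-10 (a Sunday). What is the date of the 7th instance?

The 7th occurrence is 6 intervals after the first: 6 × 28 = 168 days after 2062-09-10.
September has 30 days — 20 days to the end of September leaves 148.
October has 31 days (117 left).
November has 30 days (87 left).
December has 31 days (56 left).
January has 31 days (25 left).
25 days into February → 2063-02-25.

2063-02-25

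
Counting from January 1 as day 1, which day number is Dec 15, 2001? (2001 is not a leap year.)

349

Days in months before Dec: 31 + 28 + 31 + 30 + 31 + 30 + 31 + 31 + 30 + 31 + 30 = 334.
Plus 15 days into Dec → day 349.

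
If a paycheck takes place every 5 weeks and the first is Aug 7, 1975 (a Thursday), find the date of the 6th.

Jan 29, 1976

The 6th occurrence is 5 intervals after the first: 5 × 35 = 175 days after Aug 7, 1975.
Aug has 31 days — 24 days to the end of Aug leaves 151.
Sep has 30 days (121 left).
Oct has 31 days (90 left).
Nov has 30 days (60 left).
Dec has 31 days (29 left).
29 days into Jan → Jan 29, 1976.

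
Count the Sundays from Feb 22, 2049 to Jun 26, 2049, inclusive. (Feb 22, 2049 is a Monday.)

Feb 22, 2049 is a Monday; the first Sunday on or after it is Feb 28, 2049 (6 days later).
From Feb 28, 2049 to Jun 26, 2049: 0 + 31 + 30 + 31 + 26 = 118 days (rest of Feb, Mar, Apr, May, Jun).
118 ÷ 7 = 16 full weeks with remainder 6, so 16 more Sundays after the first → 17.

17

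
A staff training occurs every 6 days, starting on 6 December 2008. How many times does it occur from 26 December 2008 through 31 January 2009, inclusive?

6

Occurrences land 6·i days after 6 December 2008 for i = 0, 1, 2, …
26 December 2008 is 20 days after the start; 20 ÷ 6 = 3 remainder 2; since the remainder is 2, round up to i = 4. First occurrence in the window: #5 on 30 December 2008 (4×6 = 24 days in).
31 January 2009 is 56 days after the start; 56 ÷ 6 = 9 remainder 2. Last occurrence in the window: #10 on 29 January 2009.
Occurrences #5 through #10: 6 in total.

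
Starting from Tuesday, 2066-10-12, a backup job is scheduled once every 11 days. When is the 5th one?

The 5th occurrence is 4 intervals after the first: 4 × 11 = 44 days after 2066-10-12.
October has 31 days — 19 days to the end of October leaves 25.
25 days into November → 2066-11-25.

2066-11-25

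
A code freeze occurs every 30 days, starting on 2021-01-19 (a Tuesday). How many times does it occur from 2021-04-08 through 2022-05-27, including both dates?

14

Occurrences land 30·i days after 2021-01-19 for i = 0, 1, 2, …
2021-04-08 is 79 days after the start; 79 ÷ 30 = 2 remainder 19; since the remainder is 19, round up to i = 3. First occurrence in the window: #4 on 2021-04-19 (3×30 = 90 days in).
2022-05-27 is 493 days after the start; 493 ÷ 30 = 16 remainder 13. Last occurrence in the window: #17 on 2022-05-14.
Occurrences #4 through #17: 14 in total.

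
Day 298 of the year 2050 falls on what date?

January has 31 days (298 − 31 = 267 remain).
February has 28 days (267 − 28 = 239 remain).
March has 31 days (239 − 31 = 208 remain).
April has 30 days (208 − 30 = 178 remain).
May has 31 days (178 − 31 = 147 remain).
June has 30 days (147 − 30 = 117 remain).
July has 31 days (117 − 31 = 86 remain).
August has 31 days (86 − 31 = 55 remain).
September has 30 days (55 − 30 = 25 remain).
25 into October → October 25.

October 25, 2050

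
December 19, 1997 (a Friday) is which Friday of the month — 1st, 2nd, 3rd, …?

3rd

Day 19 falls in week ⌈19/7⌉ of the month.
Days 1–7 hold the 1st Friday, 8–14 the 2nd, 15–21 the 3rd, 22–28 the 4th, 29–31 the 5th.
19 is in the range for the 3rd.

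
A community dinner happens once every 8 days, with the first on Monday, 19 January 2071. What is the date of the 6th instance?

The 6th occurrence is 5 intervals after the first: 5 × 8 = 40 days after 19 January 2071.
January has 31 days — 12 days to the end of January leaves 28.
28 days into February → 28 February 2071.

28 February 2071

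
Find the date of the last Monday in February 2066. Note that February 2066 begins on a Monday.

2066-02-22

February 2066 begins on a Monday, so the first Monday is February 1.
February 2066 has 28 days. Adding weeks: 1, 8, 15, 22 — the last one ≤ 28 is the 22nd.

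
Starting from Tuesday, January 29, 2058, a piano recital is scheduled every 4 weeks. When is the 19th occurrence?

The 19th occurrence is 18 intervals after the first: 18 × 28 = 504 days after January 29, 2058.
January has 31 days — 2 days to the end of January leaves 502.
From end of January to end of 2058 is 334 days (168 left).
January has 31 days (137 left).
February has 28 days (109 left).
March has 31 days (78 left).
April has 30 days (48 left).
May has 31 days (17 left).
17 days into June → June 17, 2059.

June 17, 2059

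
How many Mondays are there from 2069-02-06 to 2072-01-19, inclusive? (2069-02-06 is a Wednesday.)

154

2069-02-06 is a Wednesday; the first Monday on or after it is 2069-02-11 (5 days later).
From 2069-02-11 to 2072-01-19: 323 + 365 + 365 + 19 = 1072 days (rest of 2069, 2070, 2071, to 2072-01-19 in 2072).
1072 ÷ 7 = 153 full weeks with remainder 1, so 153 more Mondays after the first → 154.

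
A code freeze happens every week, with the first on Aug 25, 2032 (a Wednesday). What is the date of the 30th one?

Mar 16, 2033

The 30th occurrence is 29 intervals after the first: 29 × 7 = 203 days after Aug 25, 2032.
Aug has 31 days — 6 days to the end of Aug leaves 197.
Sep has 30 days (167 left).
Oct has 31 days (136 left).
Nov has 30 days (106 left).
Dec has 31 days (75 left).
Jan has 31 days (44 left).
Feb has 28 days (16 left).
16 days into Mar → Mar 16, 2033.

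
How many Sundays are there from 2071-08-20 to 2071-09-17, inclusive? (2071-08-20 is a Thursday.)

2071-08-20 is a Thursday; the first Sunday on or after it is 2071-08-23 (3 days later).
From 2071-08-23 to 2071-09-17: 8 + 17 = 25 days (rest of August, September).
25 ÷ 7 = 3 full weeks with remainder 4, so 3 more Sundays after the first → 4.

4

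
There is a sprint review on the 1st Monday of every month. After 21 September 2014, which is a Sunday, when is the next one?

September 2014 starts on a Monday, so its 1st Monday is 1 September 2014.
That is not after 21 September 2014, so look at October 2014.
October 2014 starts on a Wednesday, so its 1st Monday is 6 October 2014 (5 days in).

6 October 2014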